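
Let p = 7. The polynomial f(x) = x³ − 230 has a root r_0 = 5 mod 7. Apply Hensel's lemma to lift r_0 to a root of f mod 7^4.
r_3 = 124 (mod 2401)

Hensel: r_{i+1} = r_i − f(r_i)/f′(r_i) mod 7^{i+2}, where f′(x) = 3x². Iterate:
  r_0 = 5 (mod 7)
  r_1 = 26 (mod 49)
  r_2 = 124 (mod 343)
  r_3 = 124 (mod 2401)
Final: r = 124 with f(r) ≡ 0 mod 7^4.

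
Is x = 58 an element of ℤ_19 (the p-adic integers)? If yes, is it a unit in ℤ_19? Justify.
x ∈ ℤ_19^× (unit); v_19(x) = 0

ℤ_19 = {x ∈ ℚ_19 : v_19(x) ≥ 0} and ℤ_19^× = {x ∈ ℤ_19 : v_19(x) = 0}. Here v_19(58) = v_19(num) − v_19(den) = 0; compare against these criteria.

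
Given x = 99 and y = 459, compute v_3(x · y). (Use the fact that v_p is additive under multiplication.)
v_3(45441) = 5

v_p(x) = 2 (factor: 99 = 3^2 · 11); v_p(y) = 3 (factor: 459 = 3^3 · 17). Additivity: v_p(xy) = v_p(x) + v_p(y) = 2 + 3 = 5. (Direct check: xy = 45441 = 3^5 · (187).)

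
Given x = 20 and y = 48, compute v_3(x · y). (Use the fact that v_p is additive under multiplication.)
v_3(960) = 1

v_p(x) = 0 (factor: 20 = 3^0 · 20); v_p(y) = 1 (factor: 48 = 3^1 · 16). Additivity: v_p(xy) = v_p(x) + v_p(y) = 0 + 1 = 1. (Direct check: xy = 960 = 3^1 · (320).)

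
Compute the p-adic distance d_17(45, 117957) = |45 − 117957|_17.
d_17(45, 117957) = 1/4913

Step 1 — x − y = 45 − 117957 = -117912. Step 2 — v_17(-117912) = 3 (factor: -117912 = −(17^3 · 24); the sign does not affect v_p). Step 3 — |x − y|_17 = 17^{-3} = 1/4913.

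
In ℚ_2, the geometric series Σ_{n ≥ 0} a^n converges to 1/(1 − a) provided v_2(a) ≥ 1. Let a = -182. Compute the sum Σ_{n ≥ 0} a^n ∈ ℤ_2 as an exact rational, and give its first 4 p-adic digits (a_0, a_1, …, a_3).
Σ a^n = 1/(1 − a) = 1/183;  first 4 digits = (1, 1, 1, 0)

v_2(a) = 1 ≥ 1, so the series converges in ℤ_2 to 1/(1 − a) = 1/(1 − (-182)) = 1/183. Expand this rational in ℤ_2: compute digits iteratively via d_i = x_i mod 2, x_{i+1} = (x_i − d_i)/2. The first 4 digits are (1, 1, 1, 0).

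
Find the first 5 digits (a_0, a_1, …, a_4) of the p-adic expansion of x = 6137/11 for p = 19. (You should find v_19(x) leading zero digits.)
(a_0, …, a_4) = (0, 0, 5, 5, 17)

v_19(6137/11) = 2, so a_0 = ... = a_1 = 0. Factor out: x = 19^2 · u with u = 17/11 a unit in ℤ_19. Expand u iteratively via a_{v+i} = u_i mod 19, u_{i+1} = (u_i − a_{v+i})/19:
  u_0 = 17/11;  a_2 = 5;  u_1 = (u_0 − 5)/19 = -2/11
  u_1 = -2/11;  a_3 = 5;  u_2 = (u_1 − 5)/19 = -3/11
  u_2 = -3/11;  a_4 = 17;  u_3 = (u_2 − 17)/19 = -10/11
Digits: (0, 0, 5, 5, 17).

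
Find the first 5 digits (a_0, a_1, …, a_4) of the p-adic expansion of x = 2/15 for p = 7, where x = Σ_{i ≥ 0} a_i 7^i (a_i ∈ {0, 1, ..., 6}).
(a_0, …, a_4) = (2, 3, 0, 6, 1)

v_7(2/15) = 0 (numerator and denominator both coprime to 7), so x ∈ ℤ_7^×. Compute digits iteratively via a_i = x_i mod 7, x_{i+1} = (x_i − a_i)/7, with x_0 = x:
  x_0 = 2/15;  a_0 = 2;  x_1 = (x_0 − 2)/7 = -4/15
  x_1 = -4/15;  a_1 = 3;  x_2 = (x_1 − 3)/7 = -7/15
  x_2 = -7/15;  a_2 = 0;  x_3 = (x_2 − 0)/7 = -1/15
  x_3 = -1/15;  a_3 = 6;  x_4 = (x_3 − 6)/7 = -13/15
  x_4 = -13/15;  a_4 = 1;  x_5 = (x_4 − 1)/7 = -4/15
Digits: (2, 3, 0, 6, 1).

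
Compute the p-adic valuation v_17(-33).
v_17(-33) = 0

v_17(n) is the largest exponent k such that 17^k divides n. Factor out: -33 = -17^0 · 33. (Sign doesn't affect v_p.) So v_17(-33) = 0.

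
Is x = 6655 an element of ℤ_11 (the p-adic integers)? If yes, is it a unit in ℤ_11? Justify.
x ∈ ℤ_11 but not a unit; v_11(x) = 3 > 0

ℤ_11 = {x ∈ ℚ_11 : v_11(x) ≥ 0} and ℤ_11^× = {x ∈ ℤ_11 : v_11(x) = 0}. Here v_11(6655) = v_11(num) − v_11(den) = 3; compare against these criteria.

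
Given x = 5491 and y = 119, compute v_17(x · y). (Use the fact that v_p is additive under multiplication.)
v_17(653429) = 3

v_p(x) = 2 (factor: 5491 = 17^2 · 19); v_p(y) = 1 (factor: 119 = 17^1 · 7). Additivity: v_p(xy) = v_p(x) + v_p(y) = 2 + 1 = 3. (Direct check: xy = 653429 = 17^3 · (133).)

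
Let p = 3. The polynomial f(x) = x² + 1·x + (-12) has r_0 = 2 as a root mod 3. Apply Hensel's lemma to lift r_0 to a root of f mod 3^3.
r_2 = 23 (mod 27)

Hensel: r_{i+1} = r_i − f(r_i)·(f′(r_i))^{-1} mod 3^{i+2}, f′(x) = 2x + 1. Iterate:
  r_0 = 2 (mod 3)
  r_1 = 5 (mod 9)
  r_2 = 23 (mod 27)
Final: r = 23 satisfies f(r) ≡ 0 mod 3^3.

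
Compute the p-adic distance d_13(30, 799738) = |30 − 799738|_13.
d_13(30, 799738) = 1/28561

Step 1 — x − y = 30 − 799738 = -799708. Step 2 — v_13(-799708) = 4 (factor: -799708 = −(13^4 · 28); the sign does not affect v_p). Step 3 — |x − y|_13 = 13^{-4} = 1/28561.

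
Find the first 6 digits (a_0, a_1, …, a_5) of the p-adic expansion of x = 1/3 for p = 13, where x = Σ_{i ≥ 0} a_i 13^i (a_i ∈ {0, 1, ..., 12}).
(a_0, …, a_5) = (9, 8, 8, 8, 8, 8)

v_13(1/3) = 0 (numerator and denominator both coprime to 13), so x ∈ ℤ_13^×. Compute digits iteratively via a_i = x_i mod 13, x_{i+1} = (x_i − a_i)/13, with x_0 = x:
  x_0 = 1/3;  a_0 = 9;  x_1 = (x_0 − 9)/13 = -2/3
  x_1 = -2/3;  a_1 = 8;  x_2 = (x_1 − 8)/13 = -2/3
  x_2 = -2/3;  a_2 = 8;  x_3 = (x_2 − 8)/13 = -2/3
  x_3 = -2/3;  a_3 = 8;  x_4 = (x_3 − 8)/13 = -2/3
  x_4 = -2/3;  a_4 = 8;  x_5 = (x_4 − 8)/13 = -2/3
  x_5 = -2/3;  a_5 = 8;  x_6 = (x_5 − 8)/13 = -2/3
Digits: (9, 8, 8, 8, 8, 8).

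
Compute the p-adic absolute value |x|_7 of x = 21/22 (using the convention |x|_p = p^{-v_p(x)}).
|21/22|_7 = 1/7

Step 1 — compute v_7(x) by factoring powers of 7 out of the numerator and denominator: v_7(21/22) = 1. Step 2 — apply |x|_p = p^{-v_p(x)} = 7^{-1} = 1/7.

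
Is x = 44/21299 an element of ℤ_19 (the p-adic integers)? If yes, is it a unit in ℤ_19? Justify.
x ∉ ℤ_19 (v_19(x) = -2 < 0)

ℤ_19 = {x ∈ ℚ_19 : v_19(x) ≥ 0} and ℤ_19^× = {x ∈ ℤ_19 : v_19(x) = 0}. Here v_19(44/21299) = v_19(num) − v_19(den) = -2; compare against these criteria.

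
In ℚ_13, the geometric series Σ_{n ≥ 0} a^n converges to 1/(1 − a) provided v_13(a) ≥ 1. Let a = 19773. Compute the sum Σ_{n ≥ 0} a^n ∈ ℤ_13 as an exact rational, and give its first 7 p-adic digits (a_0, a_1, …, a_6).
Σ a^n = 1/(1 − a) = -1/19772;  first 7 digits = (1, 0, 0, 9, 0, 0, 3)

v_13(a) = 3 ≥ 1, so the series converges in ℤ_13 to 1/(1 − a) = 1/(1 − 19773) = -1/19772. Expand this rational in ℤ_13: compute digits iteratively via d_i = x_i mod 13, x_{i+1} = (x_i − d_i)/13. The first 7 digits are (1, 0, 0, 9, 0, 0, 3).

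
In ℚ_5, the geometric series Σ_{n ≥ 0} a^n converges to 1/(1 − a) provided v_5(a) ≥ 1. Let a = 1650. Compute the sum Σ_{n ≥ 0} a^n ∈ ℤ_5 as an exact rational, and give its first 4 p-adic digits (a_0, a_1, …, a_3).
Σ a^n = 1/(1 − a) = -1/1649;  first 4 digits = (1, 0, 1, 3)

v_5(a) = 2 ≥ 1, so the series converges in ℤ_5 to 1/(1 − a) = 1/(1 − 1650) = -1/1649. Expand this rational in ℤ_5: compute digits iteratively via d_i = x_i mod 5, x_{i+1} = (x_i − d_i)/5. The first 4 digits are (1, 0, 1, 3).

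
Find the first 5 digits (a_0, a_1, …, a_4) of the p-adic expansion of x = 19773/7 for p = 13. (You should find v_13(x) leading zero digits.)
(a_0, …, a_4) = (0, 0, 0, 5, 9)

v_13(19773/7) = 3, so a_0 = ... = a_2 = 0. Factor out: x = 13^3 · u with u = 9/7 a unit in ℤ_13. Expand u iteratively via a_{v+i} = u_i mod 13, u_{i+1} = (u_i − a_{v+i})/13:
  u_0 = 9/7;  a_3 = 5;  u_1 = (u_0 − 5)/13 = -2/7
  u_1 = -2/7;  a_4 = 9;  u_2 = (u_1 − 9)/13 = -5/7
Digits: (0, 0, 0, 5, 9).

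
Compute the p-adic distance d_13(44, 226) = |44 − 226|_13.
d_13(44, 226) = 1/13

Step 1 — x − y = 44 − 226 = -182. Step 2 — v_13(-182) = 1 (factor: -182 = −(13^1 · 14); the sign does not affect v_p). Step 3 — |x − y|_13 = 13^{-1} = 1/13.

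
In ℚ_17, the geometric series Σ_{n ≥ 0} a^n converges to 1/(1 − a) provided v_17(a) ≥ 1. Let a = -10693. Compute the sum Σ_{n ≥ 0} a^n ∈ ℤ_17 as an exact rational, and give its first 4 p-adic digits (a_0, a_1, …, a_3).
Σ a^n = 1/(1 − a) = 1/10694;  first 4 digits = (1, 0, 14, 14)

v_17(a) = 2 ≥ 1, so the series converges in ℤ_17 to 1/(1 − a) = 1/(1 − (-10693)) = 1/10694. Expand this rational in ℤ_17: compute digits iteratively via d_i = x_i mod 17, x_{i+1} = (x_i − d_i)/17. The first 4 digits are (1, 0, 14, 14).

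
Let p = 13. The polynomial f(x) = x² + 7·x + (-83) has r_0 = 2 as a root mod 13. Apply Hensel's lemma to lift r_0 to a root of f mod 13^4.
r_3 = 2758 (mod 28561)

Hensel: r_{i+1} = r_i − f(r_i)·(f′(r_i))^{-1} mod 13^{i+2}, f′(x) = 2x + 7. Iterate:
  r_0 = 2 (mod 13)
  r_1 = 54 (mod 169)
  r_2 = 561 (mod 2197)
  r_3 = 2758 (mod 28561)
Final: r = 2758 satisfies f(r) ≡ 0 mod 13^4.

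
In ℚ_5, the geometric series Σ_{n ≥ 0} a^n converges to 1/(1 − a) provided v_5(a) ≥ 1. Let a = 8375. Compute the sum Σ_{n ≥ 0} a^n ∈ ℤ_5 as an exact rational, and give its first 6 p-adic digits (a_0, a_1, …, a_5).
Σ a^n = 1/(1 − a) = -1/8374;  first 6 digits = (1, 0, 0, 2, 3, 2)

v_5(a) = 3 ≥ 1, so the series converges in ℤ_5 to 1/(1 − a) = 1/(1 − 8375) = -1/8374. Expand this rational in ℤ_5: compute digits iteratively via d_i = x_i mod 5, x_{i+1} = (x_i − d_i)/5. The first 6 digits are (1, 0, 0, 2, 3, 2).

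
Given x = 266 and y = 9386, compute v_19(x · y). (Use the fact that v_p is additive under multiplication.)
v_19(2496676) = 3

v_p(x) = 1 (factor: 266 = 19^1 · 14); v_p(y) = 2 (factor: 9386 = 19^2 · 26). Additivity: v_p(xy) = v_p(x) + v_p(y) = 1 + 2 = 3. (Direct check: xy = 2496676 = 19^3 · (364).)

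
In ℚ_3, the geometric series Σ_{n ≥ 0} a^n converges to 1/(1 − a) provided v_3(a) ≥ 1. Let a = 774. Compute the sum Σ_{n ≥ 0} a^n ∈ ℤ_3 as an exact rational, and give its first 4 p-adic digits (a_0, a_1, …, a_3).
Σ a^n = 1/(1 − a) = -1/773;  first 4 digits = (1, 0, 2, 1)

v_3(a) = 2 ≥ 1, so the series converges in ℤ_3 to 1/(1 − a) = 1/(1 − 774) = -1/773. Expand this rational in ℤ_3: compute digits iteratively via d_i = x_i mod 3, x_{i+1} = (x_i − d_i)/3. The first 4 digits are (1, 0, 2, 1).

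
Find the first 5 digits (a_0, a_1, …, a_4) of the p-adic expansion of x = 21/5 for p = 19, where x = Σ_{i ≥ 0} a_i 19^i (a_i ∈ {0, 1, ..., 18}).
(a_0, …, a_4) = (8, 15, 3, 15, 3)

v_19(21/5) = 0 (numerator and denominator both coprime to 19), so x ∈ ℤ_19^×. Compute digits iteratively via a_i = x_i mod 19, x_{i+1} = (x_i − a_i)/19, with x_0 = x:
  x_0 = 21/5;  a_0 = 8;  x_1 = (x_0 − 8)/19 = -1/5
  x_1 = -1/5;  a_1 = 15;  x_2 = (x_1 − 15)/19 = -4/5
  x_2 = -4/5;  a_2 = 3;  x_3 = (x_2 − 3)/19 = -1/5
  x_3 = -1/5;  a_3 = 15;  x_4 = (x_3 − 15)/19 = -4/5
  x_4 = -4/5;  a_4 = 3;  x_5 = (x_4 − 3)/19 = -1/5
Digits: (8, 15, 3, 15, 3).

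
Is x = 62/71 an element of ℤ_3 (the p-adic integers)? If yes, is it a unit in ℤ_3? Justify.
x ∈ ℤ_3^× (unit); v_3(x) = 0

ℤ_3 = {x ∈ ℚ_3 : v_3(x) ≥ 0} and ℤ_3^× = {x ∈ ℤ_3 : v_3(x) = 0}. Here v_3(62/71) = v_3(num) − v_3(den) = 0; compare against these criteria.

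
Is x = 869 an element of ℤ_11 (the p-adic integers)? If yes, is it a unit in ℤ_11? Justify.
x ∈ ℤ_11 but not a unit; v_11(x) = 1 > 0

ℤ_11 = {x ∈ ℚ_11 : v_11(x) ≥ 0} and ℤ_11^× = {x ∈ ℤ_11 : v_11(x) = 0}. Here v_11(869) = v_11(num) − v_11(den) = 1; compare against these criteria.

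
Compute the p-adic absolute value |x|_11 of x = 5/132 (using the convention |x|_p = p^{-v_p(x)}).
|5/132|_11 = 11

Step 1 — compute v_11(x) by factoring powers of 11 out of the numerator and denominator: v_11(5/132) = -1. Step 2 — apply |x|_p = p^{-v_p(x)} = 11^{1} = 11.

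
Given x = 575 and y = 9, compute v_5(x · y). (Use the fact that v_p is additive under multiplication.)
v_5(5175) = 2

v_p(x) = 2 (factor: 575 = 5^2 · 23); v_p(y) = 0 (factor: 9 = 5^0 · 9). Additivity: v_p(xy) = v_p(x) + v_p(y) = 2 + 0 = 2. (Direct check: xy = 5175 = 5^2 · (207).)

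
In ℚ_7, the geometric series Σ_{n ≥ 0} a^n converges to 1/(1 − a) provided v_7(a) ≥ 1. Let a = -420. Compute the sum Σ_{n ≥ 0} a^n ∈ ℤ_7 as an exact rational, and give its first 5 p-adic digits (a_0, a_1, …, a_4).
Σ a^n = 1/(1 − a) = 1/421;  first 5 digits = (1, 3, 0, 1, 6)

v_7(a) = 1 ≥ 1, so the series converges in ℤ_7 to 1/(1 − a) = 1/(1 − (-420)) = 1/421. Expand this rational in ℤ_7: compute digits iteratively via d_i = x_i mod 7, x_{i+1} = (x_i − d_i)/7. The first 5 digits are (1, 3, 0, 1, 6).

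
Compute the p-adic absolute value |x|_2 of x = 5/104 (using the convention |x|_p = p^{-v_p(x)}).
|5/104|_2 = 8

Step 1 — compute v_2(x) by factoring powers of 2 out of the numerator and denominator: v_2(5/104) = -3. Step 2 — apply |x|_p = p^{-v_p(x)} = 2^{3} = 8.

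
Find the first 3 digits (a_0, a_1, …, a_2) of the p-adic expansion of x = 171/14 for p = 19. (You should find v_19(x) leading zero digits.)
(a_0, …, a_2) = (0, 2, 4)

v_19(171/14) = 1, so a_0 = ... = a_0 = 0. Factor out: x = 19^1 · u with u = 9/14 a unit in ℤ_19. Expand u iteratively via a_{v+i} = u_i mod 19, u_{i+1} = (u_i − a_{v+i})/19:
  u_0 = 9/14;  a_1 = 2;  u_1 = (u_0 − 2)/19 = -1/14
  u_1 = -1/14;  a_2 = 4;  u_2 = (u_1 − 4)/19 = -3/14
Digits: (0, 2, 4).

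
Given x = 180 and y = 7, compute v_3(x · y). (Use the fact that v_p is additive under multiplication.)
v_3(1260) = 2

v_p(x) = 2 (factor: 180 = 3^2 · 20); v_p(y) = 0 (factor: 7 = 3^0 · 7). Additivity: v_p(xy) = v_p(x) + v_p(y) = 2 + 0 = 2. (Direct check: xy = 1260 = 3^2 · (140).)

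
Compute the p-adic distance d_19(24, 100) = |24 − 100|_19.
d_19(24, 100) = 1/19

Step 1 — x − y = 24 − 100 = -76. Step 2 — v_19(-76) = 1 (factor: -76 = −(19^1 · 4); the sign does not affect v_p). Step 3 — |x − y|_19 = 19^{-1} = 1/19.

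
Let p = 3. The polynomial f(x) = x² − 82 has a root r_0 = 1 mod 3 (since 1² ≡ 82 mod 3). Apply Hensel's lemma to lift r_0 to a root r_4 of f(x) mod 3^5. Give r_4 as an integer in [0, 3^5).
r_4 = 163 (mod 243)

Hensel's recurrence: r_{i+1} = r_i − f(r_i)·(f′(r_i))^{-1} mod 3^{i+2}, with f′(x) = 2x. Iterate:
  r_0 = 1 (mod 3)
  r_1 = 1 (mod 9)
  r_2 = 1 (mod 27)
  r_3 = 1 (mod 81)
  r_4 = 163 (mod 243)
Final: r_4 = 163, and one checks f(r_4) ≡ 0 mod 3^5.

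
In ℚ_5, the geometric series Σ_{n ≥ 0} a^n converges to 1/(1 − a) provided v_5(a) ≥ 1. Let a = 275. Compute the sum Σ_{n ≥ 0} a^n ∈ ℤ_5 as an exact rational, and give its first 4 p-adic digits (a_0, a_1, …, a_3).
Σ a^n = 1/(1 − a) = -1/274;  first 4 digits = (1, 0, 1, 2)

v_5(a) = 2 ≥ 1, so the series converges in ℤ_5 to 1/(1 − a) = 1/(1 − 275) = -1/274. Expand this rational in ℤ_5: compute digits iteratively via d_i = x_i mod 5, x_{i+1} = (x_i − d_i)/5. The first 4 digits are (1, 0, 1, 2).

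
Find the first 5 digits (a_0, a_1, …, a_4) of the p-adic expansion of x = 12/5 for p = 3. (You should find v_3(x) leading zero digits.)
(a_0, …, a_4) = (0, 2, 2, 1, 0)

v_3(12/5) = 1, so a_0 = ... = a_0 = 0. Factor out: x = 3^1 · u with u = 4/5 a unit in ℤ_3. Expand u iteratively via a_{v+i} = u_i mod 3, u_{i+1} = (u_i − a_{v+i})/3:
  u_0 = 4/5;  a_1 = 2;  u_1 = (u_0 − 2)/3 = -2/5
  u_1 = -2/5;  a_2 = 2;  u_2 = (u_1 − 2)/3 = -4/5
  u_2 = -4/5;  a_3 = 1;  u_3 = (u_2 − 1)/3 = -3/5
  u_3 = -3/5;  a_4 = 0;  u_4 = (u_3 − 0)/3 = -1/5
Digits: (0, 2, 2, 1, 0).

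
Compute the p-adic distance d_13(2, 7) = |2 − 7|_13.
d_13(2, 7) = 1

Step 1 — x − y = 2 − 7 = -5. Step 2 — v_13(-5) = 0 (factor: -5 = −(13^0 · 5); the sign does not affect v_p). Step 3 — |x − y|_13 = 13^{0} = 1.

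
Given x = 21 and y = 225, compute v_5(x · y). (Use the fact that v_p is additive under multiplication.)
v_5(4725) = 2

v_p(x) = 0 (factor: 21 = 5^0 · 21); v_p(y) = 2 (factor: 225 = 5^2 · 9). Additivity: v_p(xy) = v_p(x) + v_p(y) = 0 + 2 = 2. (Direct check: xy = 4725 = 5^2 · (189).)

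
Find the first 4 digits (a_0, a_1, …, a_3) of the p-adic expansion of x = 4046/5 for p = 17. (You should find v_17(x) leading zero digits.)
(a_0, …, a_3) = (0, 0, 13, 13)

v_17(4046/5) = 2, so a_0 = ... = a_1 = 0. Factor out: x = 17^2 · u with u = 14/5 a unit in ℤ_17. Expand u iteratively via a_{v+i} = u_i mod 17, u_{i+1} = (u_i − a_{v+i})/17:
  u_0 = 14/5;  a_2 = 13;  u_1 = (u_0 − 13)/17 = -3/5
  u_1 = -3/5;  a_3 = 13;  u_2 = (u_1 − 13)/17 = -4/5
Digits: (0, 0, 13, 13).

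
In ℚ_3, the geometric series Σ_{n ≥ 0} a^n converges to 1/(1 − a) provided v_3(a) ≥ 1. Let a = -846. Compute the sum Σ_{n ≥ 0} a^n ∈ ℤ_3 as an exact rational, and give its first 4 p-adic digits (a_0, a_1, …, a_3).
Σ a^n = 1/(1 − a) = 1/847;  first 4 digits = (1, 0, 2, 1)

v_3(a) = 2 ≥ 1, so the series converges in ℤ_3 to 1/(1 − a) = 1/(1 − (-846)) = 1/847. Expand this rational in ℤ_3: compute digits iteratively via d_i = x_i mod 3, x_{i+1} = (x_i − d_i)/3. The first 4 digits are (1, 0, 2, 1).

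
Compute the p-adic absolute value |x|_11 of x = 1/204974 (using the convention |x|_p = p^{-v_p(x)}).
|1/204974|_11 = 14641

Step 1 — compute v_11(x) by factoring powers of 11 out of the numerator and denominator: v_11(1/204974) = -4. Step 2 — apply |x|_p = p^{-v_p(x)} = 11^{4} = 14641.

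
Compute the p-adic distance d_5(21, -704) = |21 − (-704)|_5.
d_5(21, -704) = 1/25

Step 1 — x − y = 21 − (-704) = 725. Step 2 — v_5(725) = 2 (factor: 725 = (5^2 · 29); the sign does not affect v_p). Step 3 — |x − y|_5 = 5^{-2} = 1/25.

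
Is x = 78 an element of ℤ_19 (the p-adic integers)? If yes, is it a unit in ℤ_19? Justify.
x ∈ ℤ_19^× (unit); v_19(x) = 0

ℤ_19 = {x ∈ ℚ_19 : v_19(x) ≥ 0} and ℤ_19^× = {x ∈ ℤ_19 : v_19(x) = 0}. Here v_19(78) = v_19(num) − v_19(den) = 0; compare against these criteria.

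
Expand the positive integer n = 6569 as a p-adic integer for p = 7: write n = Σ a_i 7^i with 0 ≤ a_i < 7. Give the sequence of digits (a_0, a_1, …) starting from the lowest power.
(a_0, a_1, …) = (3, 0, 1, 5, 2)

Repeated division by 7 gives the digits low-to-high: 6569 = 3 + 1·7^2 + 5·7^3 + 2·7^4. Digit sequence: (3, 0, 1, 5, 2).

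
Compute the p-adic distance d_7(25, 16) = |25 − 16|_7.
d_7(25, 16) = 1

Step 1 — x − y = 25 − 16 = 9. Step 2 — v_7(9) = 0 (factor: 9 = (7^0 · 9); the sign does not affect v_p). Step 3 — |x − y|_7 = 7^{0} = 1.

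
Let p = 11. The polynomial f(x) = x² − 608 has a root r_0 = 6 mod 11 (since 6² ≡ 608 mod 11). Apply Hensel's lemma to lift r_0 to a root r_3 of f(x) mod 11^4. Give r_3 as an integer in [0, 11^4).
r_3 = 7838 (mod 14641)

Hensel's recurrence: r_{i+1} = r_i − f(r_i)·(f′(r_i))^{-1} mod 11^{i+2}, with f′(x) = 2x. Iterate:
  r_0 = 6 (mod 11)
  r_1 = 94 (mod 121)
  r_2 = 1183 (mod 1331)
  r_3 = 7838 (mod 14641)
Final: r_3 = 7838, and one checks f(r_3) ≡ 0 mod 11^4.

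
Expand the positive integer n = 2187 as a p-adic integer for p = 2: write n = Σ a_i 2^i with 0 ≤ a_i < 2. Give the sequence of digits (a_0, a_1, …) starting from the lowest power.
(a_0, a_1, …) = (1, 1, 0, 1, 0, 0, 0, 1, 0, 0, 0, 1)

Repeated division by 2 gives the digits low-to-high: 2187 = 1 + 1·2^1 + 1·2^3 + 1·2^7 + 1·2^11. Digit sequence: (1, 1, 0, 1, 0, 0, 0, 1, 0, 0, 0, 1).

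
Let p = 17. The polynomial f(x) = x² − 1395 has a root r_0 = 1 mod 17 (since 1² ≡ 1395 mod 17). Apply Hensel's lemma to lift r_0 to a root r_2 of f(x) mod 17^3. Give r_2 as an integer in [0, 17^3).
r_2 = 987 (mod 4913)

Hensel's recurrence: r_{i+1} = r_i − f(r_i)·(f′(r_i))^{-1} mod 17^{i+2}, with f′(x) = 2x. Iterate:
  r_0 = 1 (mod 17)
  r_1 = 120 (mod 289)
  r_2 = 987 (mod 4913)
Final: r_2 = 987, and one checks f(r_2) ≡ 0 mod 17^3.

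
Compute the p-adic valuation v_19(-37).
v_19(-37) = 0

v_19(n) is the largest exponent k such that 19^k divides n. Factor out: -37 = -19^0 · 37. (Sign doesn't affect v_p.) So v_19(-37) = 0.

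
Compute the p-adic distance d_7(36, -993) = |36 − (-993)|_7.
d_7(36, -993) = 1/343

Step 1 — x − y = 36 − (-993) = 1029. Step 2 — v_7(1029) = 3 (factor: 1029 = (7^3 · 3); the sign does not affect v_p). Step 3 — |x − y|_7 = 7^{-3} = 1/343.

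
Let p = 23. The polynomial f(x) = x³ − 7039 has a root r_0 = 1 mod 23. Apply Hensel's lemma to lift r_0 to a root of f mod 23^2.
r_1 = 231 (mod 529)

Hensel: r_{i+1} = r_i − f(r_i)/f′(r_i) mod 23^{i+2}, where f′(x) = 3x². Iterate:
  r_0 = 1 (mod 23)
  r_1 = 231 (mod 529)
Final: r = 231 with f(r) ≡ 0 mod 23^2.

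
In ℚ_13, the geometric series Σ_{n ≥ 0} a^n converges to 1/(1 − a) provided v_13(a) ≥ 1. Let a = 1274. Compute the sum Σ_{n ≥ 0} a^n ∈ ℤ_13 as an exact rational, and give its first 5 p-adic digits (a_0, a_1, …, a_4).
Σ a^n = 1/(1 − a) = -1/1273;  first 5 digits = (1, 7, 4, 3, 3)

v_13(a) = 1 ≥ 1, so the series converges in ℤ_13 to 1/(1 − a) = 1/(1 − 1274) = -1/1273. Expand this rational in ℤ_13: compute digits iteratively via d_i = x_i mod 13, x_{i+1} = (x_i − d_i)/13. The first 5 digits are (1, 7, 4, 3, 3).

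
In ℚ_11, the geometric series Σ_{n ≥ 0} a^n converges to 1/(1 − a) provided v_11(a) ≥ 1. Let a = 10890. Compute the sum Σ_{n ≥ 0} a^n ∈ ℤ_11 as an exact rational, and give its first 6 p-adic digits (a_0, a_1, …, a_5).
Σ a^n = 1/(1 − a) = -1/10889;  first 6 digits = (1, 0, 2, 8, 4, 10)

v_11(a) = 2 ≥ 1, so the series converges in ℤ_11 to 1/(1 − a) = 1/(1 − 10890) = -1/10889. Expand this rational in ℤ_11: compute digits iteratively via d_i = x_i mod 11, x_{i+1} = (x_i − d_i)/11. The first 6 digits are (1, 0, 2, 8, 4, 10).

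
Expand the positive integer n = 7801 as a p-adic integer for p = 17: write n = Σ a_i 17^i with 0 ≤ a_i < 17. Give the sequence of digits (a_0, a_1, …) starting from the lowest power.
(a_0, a_1, …) = (15, 16, 9, 1)

Repeated division by 17 gives the digits low-to-high: 7801 = 15 + 16·17^1 + 9·17^2 + 1·17^3. Digit sequence: (15, 16, 9, 1).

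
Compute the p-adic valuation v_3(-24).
v_3(-24) = 1

v_3(n) is the largest exponent k such that 3^k divides n. Factor out: -24 = -3^1 · 8. (Sign doesn't affect v_p.) So v_3(-24) = 1.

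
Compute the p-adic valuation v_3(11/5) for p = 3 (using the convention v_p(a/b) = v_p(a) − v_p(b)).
v_3(11/5) = 0

Factor powers of 3 from the numerator and denominator of the reduced fraction: 11 = 3^0 · 11 and 5 = 3^0 · 5. Apply v_p(a/b) = v_p(a) − v_p(b): v_3(11/5) = 0 − 0 = 0.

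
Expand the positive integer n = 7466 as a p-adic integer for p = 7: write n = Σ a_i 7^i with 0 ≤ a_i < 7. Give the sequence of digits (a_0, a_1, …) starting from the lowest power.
(a_0, a_1, …) = (4, 2, 5, 0, 3)

Repeated division by 7 gives the digits low-to-high: 7466 = 4 + 2·7^1 + 5·7^2 + 3·7^4. Digit sequence: (4, 2, 5, 0, 3).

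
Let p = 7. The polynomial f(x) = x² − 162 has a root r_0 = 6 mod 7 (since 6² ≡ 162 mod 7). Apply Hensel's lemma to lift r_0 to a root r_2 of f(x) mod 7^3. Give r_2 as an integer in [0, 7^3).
r_2 = 286 (mod 343)

Hensel's recurrence: r_{i+1} = r_i − f(r_i)·(f′(r_i))^{-1} mod 7^{i+2}, with f′(x) = 2x. Iterate:
  r_0 = 6 (mod 7)
  r_1 = 41 (mod 49)
  r_2 = 286 (mod 343)
Final: r_2 = 286, and one checks f(r_2) ≡ 0 mod 7^3.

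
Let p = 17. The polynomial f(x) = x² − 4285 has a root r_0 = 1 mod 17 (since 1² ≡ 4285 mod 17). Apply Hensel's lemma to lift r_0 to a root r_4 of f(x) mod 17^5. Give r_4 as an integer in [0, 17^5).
r_4 = 847468 (mod 1419857)

Hensel's recurrence: r_{i+1} = r_i − f(r_i)·(f′(r_i))^{-1} mod 17^{i+2}, with f′(x) = 2x. Iterate:
  r_0 = 1 (mod 17)
  r_1 = 120 (mod 289)
  r_2 = 2432 (mod 4913)
  r_3 = 12258 (mod 83521)
  r_4 = 847468 (mod 1419857)
Final: r_4 = 847468, and one checks f(r_4) ≡ 0 mod 17^5.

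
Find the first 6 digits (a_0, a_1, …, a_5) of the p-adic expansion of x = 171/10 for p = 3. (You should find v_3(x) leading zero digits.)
(a_0, …, a_5) = (0, 0, 1, 0, 1, 0)

v_3(171/10) = 2, so a_0 = ... = a_1 = 0. Factor out: x = 3^2 · u with u = 19/10 a unit in ℤ_3. Expand u iteratively via a_{v+i} = u_i mod 3, u_{i+1} = (u_i − a_{v+i})/3:
  u_0 = 19/10;  a_2 = 1;  u_1 = (u_0 − 1)/3 = 3/10
  u_1 = 3/10;  a_3 = 0;  u_2 = (u_1 − 0)/3 = 1/10
  u_2 = 1/10;  a_4 = 1;  u_3 = (u_2 − 1)/3 = -3/10
  u_3 = -3/10;  a_5 = 0;  u_4 = (u_3 − 0)/3 = -1/10
Digits: (0, 0, 1, 0, 1, 0).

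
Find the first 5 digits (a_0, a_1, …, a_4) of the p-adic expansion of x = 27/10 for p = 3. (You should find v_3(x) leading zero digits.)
(a_0, …, a_4) = (0, 0, 0, 1, 0)

v_3(27/10) = 3, so a_0 = ... = a_2 = 0. Factor out: x = 3^3 · u with u = 1/10 a unit in ℤ_3. Expand u iteratively via a_{v+i} = u_i mod 3, u_{i+1} = (u_i − a_{v+i})/3:
  u_0 = 1/10;  a_3 = 1;  u_1 = (u_0 − 1)/3 = -3/10
  u_1 = -3/10;  a_4 = 0;  u_2 = (u_1 − 0)/3 = -1/10
Digits: (0, 0, 0, 1, 0).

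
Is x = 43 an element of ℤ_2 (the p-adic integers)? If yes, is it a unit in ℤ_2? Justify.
x ∈ ℤ_2^× (unit); v_2(x) = 0

ℤ_2 = {x ∈ ℚ_2 : v_2(x) ≥ 0} and ℤ_2^× = {x ∈ ℤ_2 : v_2(x) = 0}. Here v_2(43) = v_2(num) − v_2(den) = 0; compare against these criteria.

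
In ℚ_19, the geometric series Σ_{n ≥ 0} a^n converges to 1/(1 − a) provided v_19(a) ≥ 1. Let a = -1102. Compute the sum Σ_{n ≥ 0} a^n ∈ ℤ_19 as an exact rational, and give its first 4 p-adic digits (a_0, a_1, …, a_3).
Σ a^n = 1/(1 − a) = 1/1103;  first 4 digits = (1, 18, 16, 4)

v_19(a) = 1 ≥ 1, so the series converges in ℤ_19 to 1/(1 − a) = 1/(1 − (-1102)) = 1/1103. Expand this rational in ℤ_19: compute digits iteratively via d_i = x_i mod 19, x_{i+1} = (x_i − d_i)/19. The first 4 digits are (1, 18, 16, 4).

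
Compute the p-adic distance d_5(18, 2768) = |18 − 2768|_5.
d_5(18, 2768) = 1/125

Step 1 — x − y = 18 − 2768 = -2750. Step 2 — v_5(-2750) = 3 (factor: -2750 = −(5^3 · 22); the sign does not affect v_p). Step 3 — |x − y|_5 = 5^{-3} = 1/125.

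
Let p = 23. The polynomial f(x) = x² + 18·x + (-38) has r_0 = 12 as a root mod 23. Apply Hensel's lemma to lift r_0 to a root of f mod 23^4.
r_3 = 243697 (mod 279841)

Hensel: r_{i+1} = r_i − f(r_i)·(f′(r_i))^{-1} mod 23^{i+2}, f′(x) = 2x + 18. Iterate:
  r_0 = 12 (mod 23)
  r_1 = 357 (mod 529)
  r_2 = 357 (mod 12167)
  r_3 = 243697 (mod 279841)
Final: r = 243697 satisfies f(r) ≡ 0 mod 23^4.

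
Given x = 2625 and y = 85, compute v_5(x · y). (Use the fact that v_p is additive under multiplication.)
v_5(223125) = 4

v_p(x) = 3 (factor: 2625 = 5^3 · 21); v_p(y) = 1 (factor: 85 = 5^1 · 17). Additivity: v_p(xy) = v_p(x) + v_p(y) = 3 + 1 = 4. (Direct check: xy = 223125 = 5^4 · (357).)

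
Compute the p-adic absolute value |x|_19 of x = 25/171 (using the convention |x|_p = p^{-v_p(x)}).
|25/171|_19 = 19

Step 1 — compute v_19(x) by factoring powers of 19 out of the numerator and denominator: v_19(25/171) = -1. Step 2 — apply |x|_p = p^{-v_p(x)} = 19^{1} = 19.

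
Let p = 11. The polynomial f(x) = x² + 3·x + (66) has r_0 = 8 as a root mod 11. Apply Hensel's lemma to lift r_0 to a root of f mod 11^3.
r_2 = 624 (mod 1331)

Hensel: r_{i+1} = r_i − f(r_i)·(f′(r_i))^{-1} mod 11^{i+2}, f′(x) = 2x + 3. Iterate:
  r_0 = 8 (mod 11)
  r_1 = 19 (mod 121)
  r_2 = 624 (mod 1331)
Final: r = 624 satisfies f(r) ≡ 0 mod 11^3.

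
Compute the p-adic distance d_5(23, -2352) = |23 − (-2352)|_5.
d_5(23, -2352) = 1/125

Step 1 — x − y = 23 − (-2352) = 2375. Step 2 — v_5(2375) = 3 (factor: 2375 = (5^3 · 19); the sign does not affect v_p). Step 3 — |x − y|_5 = 5^{-3} = 1/125.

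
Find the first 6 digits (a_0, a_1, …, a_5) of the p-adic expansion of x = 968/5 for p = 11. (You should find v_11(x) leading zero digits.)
(a_0, …, a_5) = (0, 0, 6, 4, 4, 4)

v_11(968/5) = 2, so a_0 = ... = a_1 = 0. Factor out: x = 11^2 · u with u = 8/5 a unit in ℤ_11. Expand u iteratively via a_{v+i} = u_i mod 11, u_{i+1} = (u_i − a_{v+i})/11:
  u_0 = 8/5;  a_2 = 6;  u_1 = (u_0 − 6)/11 = -2/5
  u_1 = -2/5;  a_3 = 4;  u_2 = (u_1 − 4)/11 = -2/5
  u_2 = -2/5;  a_4 = 4;  u_3 = (u_2 − 4)/11 = -2/5
  u_3 = -2/5;  a_5 = 4;  u_4 = (u_3 − 4)/11 = -2/5
Digits: (0, 0, 6, 4, 4, 4).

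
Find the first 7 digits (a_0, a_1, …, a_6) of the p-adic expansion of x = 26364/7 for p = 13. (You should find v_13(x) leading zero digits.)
(a_0, …, a_6) = (0, 0, 0, 11, 3, 9, 3)

v_13(26364/7) = 3, so a_0 = ... = a_2 = 0. Factor out: x = 13^3 · u with u = 12/7 a unit in ℤ_13. Expand u iteratively via a_{v+i} = u_i mod 13, u_{i+1} = (u_i − a_{v+i})/13:
  u_0 = 12/7;  a_3 = 11;  u_1 = (u_0 − 11)/13 = -5/7
  u_1 = -5/7;  a_4 = 3;  u_2 = (u_1 − 3)/13 = -2/7
  u_2 = -2/7;  a_5 = 9;  u_3 = (u_2 − 9)/13 = -5/7
  u_3 = -5/7;  a_6 = 3;  u_4 = (u_3 − 3)/13 = -2/7
Digits: (0, 0, 0, 11, 3, 9, 3).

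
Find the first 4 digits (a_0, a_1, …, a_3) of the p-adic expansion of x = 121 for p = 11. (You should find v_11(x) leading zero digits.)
(a_0, …, a_3) = (0, 0, 1, 0)

v_11(121) = 2, so a_0 = ... = a_1 = 0. Factor out: x = 11^2 · u with u = 1 a unit in ℤ_11. Expand u iteratively via a_{v+i} = u_i mod 11, u_{i+1} = (u_i − a_{v+i})/11:
  u_0 = 1;  a_2 = 1;  u_1 = (u_0 − 1)/11 = 0
  u_1 = 0;  a_3 = 0;  u_2 = (u_1 − 0)/11 = 0
Digits: (0, 0, 1, 0).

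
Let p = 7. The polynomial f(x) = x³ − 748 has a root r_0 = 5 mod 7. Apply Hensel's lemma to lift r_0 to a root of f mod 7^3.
r_2 = 159 (mod 343)

Hensel: r_{i+1} = r_i − f(r_i)/f′(r_i) mod 7^{i+2}, where f′(x) = 3x². Iterate:
  r_0 = 5 (mod 7)
  r_1 = 12 (mod 49)
  r_2 = 159 (mod 343)
Final: r = 159 with f(r) ≡ 0 mod 7^3.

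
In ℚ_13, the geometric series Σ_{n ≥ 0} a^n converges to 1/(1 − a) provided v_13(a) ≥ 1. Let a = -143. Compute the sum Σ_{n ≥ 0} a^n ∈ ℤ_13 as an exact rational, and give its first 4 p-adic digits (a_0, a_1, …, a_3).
Σ a^n = 1/(1 − a) = 1/144;  first 4 digits = (1, 2, 3, 4)

v_13(a) = 1 ≥ 1, so the series converges in ℤ_13 to 1/(1 − a) = 1/(1 − (-143)) = 1/144. Expand this rational in ℤ_13: compute digits iteratively via d_i = x_i mod 13, x_{i+1} = (x_i − d_i)/13. The first 4 digits are (1, 2, 3, 4).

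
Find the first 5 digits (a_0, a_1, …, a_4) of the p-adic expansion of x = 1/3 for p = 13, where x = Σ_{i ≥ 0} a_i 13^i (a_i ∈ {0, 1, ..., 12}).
(a_0, …, a_4) = (9, 8, 8, 8, 8)

v_13(1/3) = 0 (numerator and denominator both coprime to 13), so x ∈ ℤ_13^×. Compute digits iteratively via a_i = x_i mod 13, x_{i+1} = (x_i − a_i)/13, with x_0 = x:
  x_0 = 1/3;  a_0 = 9;  x_1 = (x_0 − 9)/13 = -2/3
  x_1 = -2/3;  a_1 = 8;  x_2 = (x_1 − 8)/13 = -2/3
  x_2 = -2/3;  a_2 = 8;  x_3 = (x_2 − 8)/13 = -2/3
  x_3 = -2/3;  a_3 = 8;  x_4 = (x_3 − 8)/13 = -2/3
  x_4 = -2/3;  a_4 = 8;  x_5 = (x_4 − 8)/13 = -2/3
Digits: (9, 8, 8, 8, 8).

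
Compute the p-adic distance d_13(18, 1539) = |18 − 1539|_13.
d_13(18, 1539) = 1/169

Step 1 — x − y = 18 − 1539 = -1521. Step 2 — v_13(-1521) = 2 (factor: -1521 = −(13^2 · 9); the sign does not affect v_p). Step 3 — |x − y|_13 = 13^{-2} = 1/169.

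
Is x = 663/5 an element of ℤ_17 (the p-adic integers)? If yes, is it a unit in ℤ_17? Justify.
x ∈ ℤ_17 but not a unit; v_17(x) = 1 > 0

ℤ_17 = {x ∈ ℚ_17 : v_17(x) ≥ 0} and ℤ_17^× = {x ∈ ℤ_17 : v_17(x) = 0}. Here v_17(663/5) = v_17(num) − v_17(den) = 1; compare against these criteria.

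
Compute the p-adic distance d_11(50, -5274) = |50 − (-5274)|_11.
d_11(50, -5274) = 1/1331

Step 1 — x − y = 50 − (-5274) = 5324. Step 2 — v_11(5324) = 3 (factor: 5324 = (11^3 · 4); the sign does not affect v_p). Step 3 — |x − y|_11 = 11^{-3} = 1/1331.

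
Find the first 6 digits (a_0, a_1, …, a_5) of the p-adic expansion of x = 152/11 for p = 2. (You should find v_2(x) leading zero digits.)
(a_0, …, a_5) = (0, 0, 0, 1, 0, 0)

v_2(152/11) = 3, so a_0 = ... = a_2 = 0. Factor out: x = 2^3 · u with u = 19/11 a unit in ℤ_2. Expand u iteratively via a_{v+i} = u_i mod 2, u_{i+1} = (u_i − a_{v+i})/2:
  u_0 = 19/11;  a_3 = 1;  u_1 = (u_0 − 1)/2 = 4/11
  u_1 = 4/11;  a_4 = 0;  u_2 = (u_1 − 0)/2 = 2/11
  u_2 = 2/11;  a_5 = 0;  u_3 = (u_2 − 0)/2 = 1/11
Digits: (0, 0, 0, 1, 0, 0).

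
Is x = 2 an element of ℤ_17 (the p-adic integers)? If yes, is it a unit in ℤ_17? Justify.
x ∈ ℤ_17^× (unit); v_17(x) = 0

ℤ_17 = {x ∈ ℚ_17 : v_17(x) ≥ 0} and ℤ_17^× = {x ∈ ℤ_17 : v_17(x) = 0}. Here v_17(2) = v_17(num) − v_17(den) = 0; compare against these criteria.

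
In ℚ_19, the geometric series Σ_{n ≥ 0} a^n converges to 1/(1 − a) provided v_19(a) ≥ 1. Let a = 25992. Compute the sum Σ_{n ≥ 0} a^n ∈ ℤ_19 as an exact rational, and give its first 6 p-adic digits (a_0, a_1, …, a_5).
Σ a^n = 1/(1 − a) = -1/25991;  first 6 digits = (1, 0, 15, 3, 16, 6)

v_19(a) = 2 ≥ 1, so the series converges in ℤ_19 to 1/(1 − a) = 1/(1 − 25992) = -1/25991. Expand this rational in ℤ_19: compute digits iteratively via d_i = x_i mod 19, x_{i+1} = (x_i − d_i)/19. The first 6 digits are (1, 0, 15, 3, 16, 6).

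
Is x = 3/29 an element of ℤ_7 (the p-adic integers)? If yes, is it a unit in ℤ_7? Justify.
x ∈ ℤ_7^× (unit); v_7(x) = 0

ℤ_7 = {x ∈ ℚ_7 : v_7(x) ≥ 0} and ℤ_7^× = {x ∈ ℤ_7 : v_7(x) = 0}. Here v_7(3/29) = v_7(num) − v_7(den) = 0; compare against these criteria.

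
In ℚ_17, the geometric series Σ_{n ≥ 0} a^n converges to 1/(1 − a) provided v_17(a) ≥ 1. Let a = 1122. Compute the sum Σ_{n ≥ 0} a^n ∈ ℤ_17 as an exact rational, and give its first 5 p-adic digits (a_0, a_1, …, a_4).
Σ a^n = 1/(1 − a) = -1/1121;  first 5 digits = (1, 15, 7, 10, 10)

v_17(a) = 1 ≥ 1, so the series converges in ℤ_17 to 1/(1 − a) = 1/(1 − 1122) = -1/1121. Expand this rational in ℤ_17: compute digits iteratively via d_i = x_i mod 17, x_{i+1} = (x_i − d_i)/17. The first 5 digits are (1, 15, 7, 10, 10).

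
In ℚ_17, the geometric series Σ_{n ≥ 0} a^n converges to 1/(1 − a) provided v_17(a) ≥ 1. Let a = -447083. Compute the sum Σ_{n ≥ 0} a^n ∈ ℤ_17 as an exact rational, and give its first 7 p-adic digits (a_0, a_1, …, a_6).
Σ a^n = 1/(1 − a) = 1/447084;  first 7 digits = (1, 0, 0, 11, 11, 16, 1)

v_17(a) = 3 ≥ 1, so the series converges in ℤ_17 to 1/(1 − a) = 1/(1 − (-447083)) = 1/447084. Expand this rational in ℤ_17: compute digits iteratively via d_i = x_i mod 17, x_{i+1} = (x_i − d_i)/17. The first 7 digits are (1, 0, 0, 11, 11, 16, 1).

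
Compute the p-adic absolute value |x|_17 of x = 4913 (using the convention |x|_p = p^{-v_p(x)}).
|4913|_17 = 1/4913

Step 1 — compute v_17(x) by factoring powers of 17 out of the numerator and denominator: v_17(4913) = 3. Step 2 — apply |x|_p = p^{-v_p(x)} = 17^{-3} = 1/4913.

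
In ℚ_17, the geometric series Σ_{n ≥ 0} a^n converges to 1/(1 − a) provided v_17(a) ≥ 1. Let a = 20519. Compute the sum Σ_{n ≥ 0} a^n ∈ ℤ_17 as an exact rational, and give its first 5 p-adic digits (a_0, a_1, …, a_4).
Σ a^n = 1/(1 − a) = -1/20518;  first 5 digits = (1, 0, 3, 4, 9)

v_17(a) = 2 ≥ 1, so the series converges in ℤ_17 to 1/(1 − a) = 1/(1 − 20519) = -1/20518. Expand this rational in ℤ_17: compute digits iteratively via d_i = x_i mod 17, x_{i+1} = (x_i − d_i)/17. The first 5 digits are (1, 0, 3, 4, 9).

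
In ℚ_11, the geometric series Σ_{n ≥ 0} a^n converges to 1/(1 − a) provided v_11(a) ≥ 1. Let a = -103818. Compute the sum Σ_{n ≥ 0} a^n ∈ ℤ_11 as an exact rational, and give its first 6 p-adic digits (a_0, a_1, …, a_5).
Σ a^n = 1/(1 − a) = 1/103819;  first 6 digits = (1, 0, 0, 10, 3, 10)

v_11(a) = 3 ≥ 1, so the series converges in ℤ_11 to 1/(1 − a) = 1/(1 − (-103818)) = 1/103819. Expand this rational in ℤ_11: compute digits iteratively via d_i = x_i mod 11, x_{i+1} = (x_i − d_i)/11. The first 6 digits are (1, 0, 0, 10, 3, 10).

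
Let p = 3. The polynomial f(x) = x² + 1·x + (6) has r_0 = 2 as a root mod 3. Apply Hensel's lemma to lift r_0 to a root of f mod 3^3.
r_2 = 14 (mod 27)

Hensel: r_{i+1} = r_i − f(r_i)·(f′(r_i))^{-1} mod 3^{i+2}, f′(x) = 2x + 1. Iterate:
  r_0 = 2 (mod 3)
  r_1 = 5 (mod 9)
  r_2 = 14 (mod 27)
Final: r = 14 satisfies f(r) ≡ 0 mod 3^3.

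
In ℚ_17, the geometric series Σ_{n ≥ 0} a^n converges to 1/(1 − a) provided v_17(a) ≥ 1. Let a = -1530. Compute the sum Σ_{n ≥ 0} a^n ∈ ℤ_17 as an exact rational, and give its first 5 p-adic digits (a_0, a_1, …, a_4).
Σ a^n = 1/(1 − a) = 1/1531;  first 5 digits = (1, 12, 2, 11, 15)

v_17(a) = 1 ≥ 1, so the series converges in ℤ_17 to 1/(1 − a) = 1/(1 − (-1530)) = 1/1531. Expand this rational in ℤ_17: compute digits iteratively via d_i = x_i mod 17, x_{i+1} = (x_i − d_i)/17. The first 5 digits are (1, 12, 2, 11, 15).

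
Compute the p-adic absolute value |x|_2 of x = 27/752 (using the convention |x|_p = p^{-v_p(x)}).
|27/752|_2 = 16

Step 1 — compute v_2(x) by factoring powers of 2 out of the numerator and denominator: v_2(27/752) = -4. Step 2 — apply |x|_p = p^{-v_p(x)} = 2^{4} = 16.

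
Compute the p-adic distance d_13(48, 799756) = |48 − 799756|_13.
d_13(48, 799756) = 1/28561

Step 1 — x − y = 48 − 799756 = -799708. Step 2 — v_13(-799708) = 4 (factor: -799708 = −(13^4 · 28); the sign does not affect v_p). Step 3 — |x − y|_13 = 13^{-4} = 1/28561.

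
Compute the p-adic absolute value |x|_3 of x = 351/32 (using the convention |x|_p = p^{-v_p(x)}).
|351/32|_3 = 1/27

Step 1 — compute v_3(x) by factoring powers of 3 out of the numerator and denominator: v_3(351/32) = 3. Step 2 — apply |x|_p = p^{-v_p(x)} = 3^{-3} = 1/27.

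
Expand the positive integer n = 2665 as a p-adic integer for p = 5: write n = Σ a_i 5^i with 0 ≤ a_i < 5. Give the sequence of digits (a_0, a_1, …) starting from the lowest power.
(a_0, a_1, …) = (0, 3, 1, 1, 4)

Repeated division by 5 gives the digits low-to-high: 2665 = 3·5^1 + 1·5^2 + 1·5^3 + 4·5^4. Digit sequence: (0, 3, 1, 1, 4).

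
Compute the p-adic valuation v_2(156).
v_2(156) = 2

v_2(n) is the largest exponent k such that 2^k divides n. Factor out: 156 = 2^2 · 39. (Sign doesn't affect v_p.) So v_2(156) = 2.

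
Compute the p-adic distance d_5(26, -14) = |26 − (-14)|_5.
d_5(26, -14) = 1/5

Step 1 — x − y = 26 − (-14) = 40. Step 2 — v_5(40) = 1 (factor: 40 = (5^1 · 8); the sign does not affect v_p). Step 3 — |x − y|_5 = 5^{-1} = 1/5.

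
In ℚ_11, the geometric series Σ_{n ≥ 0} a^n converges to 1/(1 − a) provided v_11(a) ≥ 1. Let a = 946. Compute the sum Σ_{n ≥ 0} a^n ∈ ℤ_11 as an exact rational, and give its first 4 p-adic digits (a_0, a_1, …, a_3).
Σ a^n = 1/(1 − a) = -1/945;  first 4 digits = (1, 9, 0, 5)

v_11(a) = 1 ≥ 1, so the series converges in ℤ_11 to 1/(1 − a) = 1/(1 − 946) = -1/945. Expand this rational in ℤ_11: compute digits iteratively via d_i = x_i mod 11, x_{i+1} = (x_i − d_i)/11. The first 4 digits are (1, 9, 0, 5).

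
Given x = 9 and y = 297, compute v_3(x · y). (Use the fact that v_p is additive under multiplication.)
v_3(2673) = 5

v_p(x) = 2 (factor: 9 = 3^2 · 1); v_p(y) = 3 (factor: 297 = 3^3 · 11). Additivity: v_p(xy) = v_p(x) + v_p(y) = 2 + 3 = 5. (Direct check: xy = 2673 = 3^5 · (11).)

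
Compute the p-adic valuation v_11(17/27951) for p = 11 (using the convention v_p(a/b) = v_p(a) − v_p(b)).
v_11(17/27951) = -3

Factor powers of 11 from the numerator and denominator of the reduced fraction: 17 = 11^0 · 17 and 27951 = 11^3 · 21. Apply v_p(a/b) = v_p(a) − v_p(b): v_11(17/27951) = 0 − 3 = -3.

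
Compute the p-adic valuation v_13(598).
v_13(598) = 1

v_13(n) is the largest exponent k such that 13^k divides n. Factor out: 598 = 13^1 · 46. (Sign doesn't affect v_p.) So v_13(598) = 1.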